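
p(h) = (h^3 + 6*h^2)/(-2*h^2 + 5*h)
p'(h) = (4*h - 5)*(h^3 + 6*h^2)/(-2*h^2 + 5*h)^2 + (3*h^2 + 12*h)/(-2*h^2 + 5*h) = 2*(-h^2 + 5*h + 15)/(4*h^2 - 20*h + 25)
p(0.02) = 0.02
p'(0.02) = 1.23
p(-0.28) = -0.29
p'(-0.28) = 0.87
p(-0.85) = -0.65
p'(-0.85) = 0.45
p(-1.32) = -0.81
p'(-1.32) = 0.23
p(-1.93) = -0.89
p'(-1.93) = 0.04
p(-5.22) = -0.26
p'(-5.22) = -0.32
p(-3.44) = -0.74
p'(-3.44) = -0.20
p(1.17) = 3.15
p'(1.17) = 5.51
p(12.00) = -11.37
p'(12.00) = -0.38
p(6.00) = -10.29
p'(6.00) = 0.37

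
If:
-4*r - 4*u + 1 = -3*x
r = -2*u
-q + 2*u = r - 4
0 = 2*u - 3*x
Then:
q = 10/3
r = 1/3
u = -1/6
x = -1/9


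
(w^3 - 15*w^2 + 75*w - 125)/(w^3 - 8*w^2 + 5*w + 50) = (w - 5)/(w + 2)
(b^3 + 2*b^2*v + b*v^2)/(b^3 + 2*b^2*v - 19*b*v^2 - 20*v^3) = b*(-b - v)/(-b^2 - b*v + 20*v^2)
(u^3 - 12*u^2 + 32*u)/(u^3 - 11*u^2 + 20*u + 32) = u/(u + 1)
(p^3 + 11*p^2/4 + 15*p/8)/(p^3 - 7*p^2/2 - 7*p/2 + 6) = p*(4*p + 5)/(4*(p^2 - 5*p + 4))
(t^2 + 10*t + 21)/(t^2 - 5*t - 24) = (t + 7)/(t - 8)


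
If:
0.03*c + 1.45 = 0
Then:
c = -48.33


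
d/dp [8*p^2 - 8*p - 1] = 16*p - 8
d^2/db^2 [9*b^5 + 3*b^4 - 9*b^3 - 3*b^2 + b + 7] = 180*b^3 + 36*b^2 - 54*b - 6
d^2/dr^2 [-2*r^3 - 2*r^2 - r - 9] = -12*r - 4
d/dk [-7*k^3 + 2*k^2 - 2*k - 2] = -21*k^2 + 4*k - 2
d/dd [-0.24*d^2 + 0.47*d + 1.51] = 0.47 - 0.48*d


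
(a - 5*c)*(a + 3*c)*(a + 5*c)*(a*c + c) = a^4*c + 3*a^3*c^2 + a^3*c - 25*a^2*c^3 + 3*a^2*c^2 - 75*a*c^4 - 25*a*c^3 - 75*c^4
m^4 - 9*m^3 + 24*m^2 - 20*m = m*(m - 5)*(m - 2)^2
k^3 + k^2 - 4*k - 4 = (k - 2)*(k + 1)*(k + 2)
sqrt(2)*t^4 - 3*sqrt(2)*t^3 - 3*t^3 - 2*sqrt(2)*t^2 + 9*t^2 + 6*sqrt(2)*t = t*(t - 3)*(t - 2*sqrt(2))*(sqrt(2)*t + 1)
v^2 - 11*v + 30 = (v - 6)*(v - 5)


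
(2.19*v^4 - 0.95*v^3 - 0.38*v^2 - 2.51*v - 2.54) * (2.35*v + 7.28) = 5.1465*v^5 + 13.7107*v^4 - 7.809*v^3 - 8.6649*v^2 - 24.2418*v - 18.4912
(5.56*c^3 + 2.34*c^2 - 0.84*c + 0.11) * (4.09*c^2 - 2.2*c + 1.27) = 22.7404*c^5 - 2.6614*c^4 - 1.5224*c^3 + 5.2697*c^2 - 1.3088*c + 0.1397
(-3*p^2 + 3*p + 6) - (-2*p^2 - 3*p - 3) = -p^2 + 6*p + 9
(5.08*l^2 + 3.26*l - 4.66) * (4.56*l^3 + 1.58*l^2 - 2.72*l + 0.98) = 23.1648*l^5 + 22.892*l^4 - 29.9164*l^3 - 11.2516*l^2 + 15.87*l - 4.5668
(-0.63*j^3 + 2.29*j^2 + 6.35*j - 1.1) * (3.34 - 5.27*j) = 3.3201*j^4 - 14.1725*j^3 - 25.8159*j^2 + 27.006*j - 3.674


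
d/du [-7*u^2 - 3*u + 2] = -14*u - 3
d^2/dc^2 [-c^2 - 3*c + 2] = -2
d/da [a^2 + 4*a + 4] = 2*a + 4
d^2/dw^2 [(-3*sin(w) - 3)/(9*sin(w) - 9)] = 2*(sin(w) + 2)/(3*(sin(w) - 1)^2)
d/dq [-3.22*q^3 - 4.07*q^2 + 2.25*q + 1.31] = -9.66*q^2 - 8.14*q + 2.25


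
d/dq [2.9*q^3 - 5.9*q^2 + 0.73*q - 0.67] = 8.7*q^2 - 11.8*q + 0.73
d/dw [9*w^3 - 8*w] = 27*w^2 - 8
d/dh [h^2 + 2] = 2*h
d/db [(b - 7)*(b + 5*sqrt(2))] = 2*b - 7 + 5*sqrt(2)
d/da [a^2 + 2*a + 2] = 2*a + 2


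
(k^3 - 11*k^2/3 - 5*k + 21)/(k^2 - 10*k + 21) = (k^2 - 2*k/3 - 7)/(k - 7)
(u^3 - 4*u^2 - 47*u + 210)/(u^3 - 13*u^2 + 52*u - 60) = (u + 7)/(u - 2)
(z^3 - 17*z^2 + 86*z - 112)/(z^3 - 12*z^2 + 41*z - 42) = (z - 8)/(z - 3)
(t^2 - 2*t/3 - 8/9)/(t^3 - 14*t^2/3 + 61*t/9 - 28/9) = (3*t + 2)/(3*t^2 - 10*t + 7)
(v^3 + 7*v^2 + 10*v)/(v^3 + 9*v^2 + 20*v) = (v + 2)/(v + 4)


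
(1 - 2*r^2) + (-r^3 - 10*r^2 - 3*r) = -r^3 - 12*r^2 - 3*r + 1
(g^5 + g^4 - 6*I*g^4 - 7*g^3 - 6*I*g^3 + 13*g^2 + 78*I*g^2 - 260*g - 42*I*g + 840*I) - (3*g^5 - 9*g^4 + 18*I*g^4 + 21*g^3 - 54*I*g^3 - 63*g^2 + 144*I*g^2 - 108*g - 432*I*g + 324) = -2*g^5 + 10*g^4 - 24*I*g^4 - 28*g^3 + 48*I*g^3 + 76*g^2 - 66*I*g^2 - 152*g + 390*I*g - 324 + 840*I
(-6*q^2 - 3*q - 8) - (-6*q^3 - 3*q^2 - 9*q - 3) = 6*q^3 - 3*q^2 + 6*q - 5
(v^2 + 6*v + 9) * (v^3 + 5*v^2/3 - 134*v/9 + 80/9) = v^5 + 23*v^4/3 + 37*v^3/9 - 589*v^2/9 - 242*v/3 + 80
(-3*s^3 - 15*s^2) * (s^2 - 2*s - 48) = -3*s^5 - 9*s^4 + 174*s^3 + 720*s^2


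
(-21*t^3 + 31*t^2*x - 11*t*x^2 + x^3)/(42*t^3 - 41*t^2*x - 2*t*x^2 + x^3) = (-3*t + x)/(6*t + x)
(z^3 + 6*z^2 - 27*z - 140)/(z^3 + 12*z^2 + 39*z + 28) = (z - 5)/(z + 1)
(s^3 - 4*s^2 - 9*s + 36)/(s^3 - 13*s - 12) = (s - 3)/(s + 1)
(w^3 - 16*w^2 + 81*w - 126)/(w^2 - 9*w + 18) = w - 7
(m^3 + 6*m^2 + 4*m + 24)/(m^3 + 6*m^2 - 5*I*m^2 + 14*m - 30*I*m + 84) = (m - 2*I)/(m - 7*I)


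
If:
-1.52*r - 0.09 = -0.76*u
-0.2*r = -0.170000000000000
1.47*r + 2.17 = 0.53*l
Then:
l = 6.45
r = 0.85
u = 1.82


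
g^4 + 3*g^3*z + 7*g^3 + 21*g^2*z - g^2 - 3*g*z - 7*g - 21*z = (g - 1)*(g + 1)*(g + 7)*(g + 3*z)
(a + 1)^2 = a^2 + 2*a + 1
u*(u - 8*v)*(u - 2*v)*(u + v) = u^4 - 9*u^3*v + 6*u^2*v^2 + 16*u*v^3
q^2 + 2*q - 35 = (q - 5)*(q + 7)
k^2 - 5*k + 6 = (k - 3)*(k - 2)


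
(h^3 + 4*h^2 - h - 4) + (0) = h^3 + 4*h^2 - h - 4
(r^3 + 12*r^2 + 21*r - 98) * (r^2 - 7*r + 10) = r^5 + 5*r^4 - 53*r^3 - 125*r^2 + 896*r - 980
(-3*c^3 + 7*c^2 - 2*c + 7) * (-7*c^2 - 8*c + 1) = 21*c^5 - 25*c^4 - 45*c^3 - 26*c^2 - 58*c + 7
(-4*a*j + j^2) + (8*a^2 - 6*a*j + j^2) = 8*a^2 - 10*a*j + 2*j^2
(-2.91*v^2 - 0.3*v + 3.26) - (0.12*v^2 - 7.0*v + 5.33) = -3.03*v^2 + 6.7*v - 2.07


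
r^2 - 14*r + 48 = (r - 8)*(r - 6)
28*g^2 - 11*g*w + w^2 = (-7*g + w)*(-4*g + w)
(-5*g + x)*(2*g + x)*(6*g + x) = -60*g^3 - 28*g^2*x + 3*g*x^2 + x^3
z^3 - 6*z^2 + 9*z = z*(z - 3)^2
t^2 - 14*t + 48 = (t - 8)*(t - 6)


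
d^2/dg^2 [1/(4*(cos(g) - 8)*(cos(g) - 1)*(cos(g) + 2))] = (-200*(1 - cos(g)^2)^2 + 12*sin(g)^6 + 3*cos(g)^6 + 77*cos(g)^5 - 178*cos(g)^3 - 678*cos(g)^2 + 164*cos(g) + 612)/(4*(cos(g) - 8)^3*(cos(g) - 1)^3*(cos(g) + 2)^3)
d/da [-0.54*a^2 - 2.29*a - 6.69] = -1.08*a - 2.29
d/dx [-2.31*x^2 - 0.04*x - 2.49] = -4.62*x - 0.04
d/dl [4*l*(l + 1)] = 8*l + 4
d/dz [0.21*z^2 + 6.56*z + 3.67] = 0.42*z + 6.56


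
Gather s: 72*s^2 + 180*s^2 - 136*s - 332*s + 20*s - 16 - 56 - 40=252*s^2 - 448*s - 112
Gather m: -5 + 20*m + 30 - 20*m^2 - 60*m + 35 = -20*m^2 - 40*m + 60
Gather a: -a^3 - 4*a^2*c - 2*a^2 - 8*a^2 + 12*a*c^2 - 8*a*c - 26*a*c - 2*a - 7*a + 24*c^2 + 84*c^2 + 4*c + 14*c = -a^3 + a^2*(-4*c - 10) + a*(12*c^2 - 34*c - 9) + 108*c^2 + 18*c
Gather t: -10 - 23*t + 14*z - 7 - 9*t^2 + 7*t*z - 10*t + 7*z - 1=-9*t^2 + t*(7*z - 33) + 21*z - 18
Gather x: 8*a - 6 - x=8*a - x - 6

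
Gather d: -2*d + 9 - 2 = 7 - 2*d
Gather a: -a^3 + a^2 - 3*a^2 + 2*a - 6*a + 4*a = -a^3 - 2*a^2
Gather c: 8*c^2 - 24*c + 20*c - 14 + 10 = 8*c^2 - 4*c - 4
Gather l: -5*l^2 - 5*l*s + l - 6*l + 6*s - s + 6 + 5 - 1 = -5*l^2 + l*(-5*s - 5) + 5*s + 10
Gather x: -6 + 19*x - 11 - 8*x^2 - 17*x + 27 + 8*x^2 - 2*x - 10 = 0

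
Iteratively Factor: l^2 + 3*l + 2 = (l + 1)*(l + 2)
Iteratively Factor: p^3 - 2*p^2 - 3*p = (p + 1)*(p^2 - 3*p) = (p - 3)*(p + 1)*(p)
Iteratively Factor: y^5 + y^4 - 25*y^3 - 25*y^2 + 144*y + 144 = (y + 3)*(y^4 - 2*y^3 - 19*y^2 + 32*y + 48) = (y - 3)*(y + 3)*(y^3 + y^2 - 16*y - 16) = (y - 3)*(y + 3)*(y + 4)*(y^2 - 3*y - 4) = (y - 3)*(y + 1)*(y + 3)*(y + 4)*(y - 4)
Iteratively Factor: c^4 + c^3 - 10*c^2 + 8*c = (c)*(c^3 + c^2 - 10*c + 8) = c*(c + 4)*(c^2 - 3*c + 2) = c*(c - 2)*(c + 4)*(c - 1)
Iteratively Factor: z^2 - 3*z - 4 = (z - 4)*(z + 1)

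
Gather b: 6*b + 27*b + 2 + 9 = 33*b + 11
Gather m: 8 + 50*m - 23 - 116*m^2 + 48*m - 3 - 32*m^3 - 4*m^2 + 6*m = -32*m^3 - 120*m^2 + 104*m - 18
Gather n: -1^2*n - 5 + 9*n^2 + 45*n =9*n^2 + 44*n - 5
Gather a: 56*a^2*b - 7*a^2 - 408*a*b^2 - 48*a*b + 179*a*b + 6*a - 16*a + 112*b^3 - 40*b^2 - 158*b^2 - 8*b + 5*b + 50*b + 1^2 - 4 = a^2*(56*b - 7) + a*(-408*b^2 + 131*b - 10) + 112*b^3 - 198*b^2 + 47*b - 3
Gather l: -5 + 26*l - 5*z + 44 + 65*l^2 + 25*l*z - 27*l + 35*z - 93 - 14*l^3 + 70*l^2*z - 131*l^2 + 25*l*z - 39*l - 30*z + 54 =-14*l^3 + l^2*(70*z - 66) + l*(50*z - 40)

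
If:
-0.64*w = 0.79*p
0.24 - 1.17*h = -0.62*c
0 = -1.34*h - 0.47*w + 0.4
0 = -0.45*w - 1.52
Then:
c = 2.41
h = 1.48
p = 2.74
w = -3.38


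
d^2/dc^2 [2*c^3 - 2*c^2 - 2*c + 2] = 12*c - 4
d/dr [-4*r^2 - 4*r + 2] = -8*r - 4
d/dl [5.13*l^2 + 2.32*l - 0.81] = 10.26*l + 2.32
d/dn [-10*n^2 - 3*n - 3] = -20*n - 3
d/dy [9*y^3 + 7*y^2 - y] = 27*y^2 + 14*y - 1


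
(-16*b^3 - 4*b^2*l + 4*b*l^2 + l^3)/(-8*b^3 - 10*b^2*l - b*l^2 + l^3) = (8*b^2 - 2*b*l - l^2)/(4*b^2 + 3*b*l - l^2)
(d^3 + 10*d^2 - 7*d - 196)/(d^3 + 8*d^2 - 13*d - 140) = (d + 7)/(d + 5)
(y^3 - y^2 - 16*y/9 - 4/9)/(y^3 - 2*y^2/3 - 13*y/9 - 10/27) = 3*(y - 2)/(3*y - 5)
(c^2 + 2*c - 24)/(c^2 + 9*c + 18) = (c - 4)/(c + 3)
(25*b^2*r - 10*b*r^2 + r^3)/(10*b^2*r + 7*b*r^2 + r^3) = (25*b^2 - 10*b*r + r^2)/(10*b^2 + 7*b*r + r^2)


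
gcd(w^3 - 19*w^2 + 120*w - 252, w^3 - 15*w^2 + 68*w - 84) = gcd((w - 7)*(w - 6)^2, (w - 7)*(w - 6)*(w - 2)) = w^2 - 13*w + 42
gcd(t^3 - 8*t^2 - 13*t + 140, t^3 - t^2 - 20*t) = t^2 - t - 20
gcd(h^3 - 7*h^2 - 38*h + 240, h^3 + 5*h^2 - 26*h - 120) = h^2 + h - 30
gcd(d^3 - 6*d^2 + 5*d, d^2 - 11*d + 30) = d - 5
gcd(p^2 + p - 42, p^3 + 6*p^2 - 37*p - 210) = p^2 + p - 42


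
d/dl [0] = 0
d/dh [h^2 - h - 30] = 2*h - 1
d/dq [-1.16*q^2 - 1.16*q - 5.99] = -2.32*q - 1.16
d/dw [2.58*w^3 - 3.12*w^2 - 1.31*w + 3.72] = 7.74*w^2 - 6.24*w - 1.31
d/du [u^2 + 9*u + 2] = 2*u + 9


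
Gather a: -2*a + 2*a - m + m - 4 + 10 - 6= 0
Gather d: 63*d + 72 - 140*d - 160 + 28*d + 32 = -49*d - 56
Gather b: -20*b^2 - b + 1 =-20*b^2 - b + 1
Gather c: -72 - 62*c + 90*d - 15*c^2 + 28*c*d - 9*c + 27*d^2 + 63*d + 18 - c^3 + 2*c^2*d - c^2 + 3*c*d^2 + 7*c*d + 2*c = -c^3 + c^2*(2*d - 16) + c*(3*d^2 + 35*d - 69) + 27*d^2 + 153*d - 54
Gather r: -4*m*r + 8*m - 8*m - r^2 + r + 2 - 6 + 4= -r^2 + r*(1 - 4*m)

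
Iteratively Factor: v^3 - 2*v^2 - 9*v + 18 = (v - 2)*(v^2 - 9) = (v - 3)*(v - 2)*(v + 3)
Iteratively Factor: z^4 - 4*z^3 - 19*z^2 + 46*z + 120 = (z - 4)*(z^3 - 19*z - 30) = (z - 4)*(z + 3)*(z^2 - 3*z - 10) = (z - 4)*(z + 2)*(z + 3)*(z - 5)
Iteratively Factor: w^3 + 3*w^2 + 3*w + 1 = (w + 1)*(w^2 + 2*w + 1) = (w + 1)^2*(w + 1)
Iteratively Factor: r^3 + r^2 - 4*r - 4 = (r - 2)*(r^2 + 3*r + 2) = (r - 2)*(r + 2)*(r + 1)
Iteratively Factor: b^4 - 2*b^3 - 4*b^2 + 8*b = (b)*(b^3 - 2*b^2 - 4*b + 8) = b*(b - 2)*(b^2 - 4) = b*(b - 2)*(b + 2)*(b - 2)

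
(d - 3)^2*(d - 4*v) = d^3 - 4*d^2*v - 6*d^2 + 24*d*v + 9*d - 36*v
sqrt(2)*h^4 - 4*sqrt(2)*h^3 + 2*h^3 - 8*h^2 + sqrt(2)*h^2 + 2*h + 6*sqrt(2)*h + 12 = (h - 3)*(h - 2)*(h + sqrt(2))*(sqrt(2)*h + sqrt(2))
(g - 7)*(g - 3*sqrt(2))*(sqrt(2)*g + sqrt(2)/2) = sqrt(2)*g^3 - 13*sqrt(2)*g^2/2 - 6*g^2 - 7*sqrt(2)*g/2 + 39*g + 21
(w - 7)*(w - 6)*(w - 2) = w^3 - 15*w^2 + 68*w - 84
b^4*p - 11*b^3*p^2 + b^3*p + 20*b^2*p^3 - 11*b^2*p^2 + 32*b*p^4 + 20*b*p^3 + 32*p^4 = (b - 8*p)*(b - 4*p)*(b + p)*(b*p + p)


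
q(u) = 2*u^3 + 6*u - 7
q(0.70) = -2.11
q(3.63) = 110.44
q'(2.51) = 43.80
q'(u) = 6*u^2 + 6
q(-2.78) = -66.65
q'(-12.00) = 870.00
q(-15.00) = -6847.00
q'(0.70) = 8.94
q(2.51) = 39.69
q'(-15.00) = 1356.00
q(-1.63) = -25.44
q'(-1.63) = 21.94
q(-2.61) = -58.22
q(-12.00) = -3535.00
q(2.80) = 53.70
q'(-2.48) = 42.90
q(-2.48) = -52.39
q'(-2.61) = 46.87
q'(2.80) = 53.04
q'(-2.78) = 52.37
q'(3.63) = 85.06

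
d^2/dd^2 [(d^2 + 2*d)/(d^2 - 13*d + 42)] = 6*(5*d^3 - 42*d^2 - 84*d + 952)/(d^6 - 39*d^5 + 633*d^4 - 5473*d^3 + 26586*d^2 - 68796*d + 74088)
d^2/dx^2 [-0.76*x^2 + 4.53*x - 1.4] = -1.52000000000000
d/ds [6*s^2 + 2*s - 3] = 12*s + 2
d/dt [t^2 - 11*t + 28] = 2*t - 11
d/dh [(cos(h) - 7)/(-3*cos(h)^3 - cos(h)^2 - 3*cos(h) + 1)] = 32*(-3*cos(h)^3 + 31*cos(h)^2 + 7*cos(h) + 10)*sin(h)/(-4*sin(h)^2 + 21*cos(h) + 3*cos(3*h))^2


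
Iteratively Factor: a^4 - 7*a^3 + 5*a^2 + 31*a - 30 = (a + 2)*(a^3 - 9*a^2 + 23*a - 15) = (a - 5)*(a + 2)*(a^2 - 4*a + 3) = (a - 5)*(a - 1)*(a + 2)*(a - 3)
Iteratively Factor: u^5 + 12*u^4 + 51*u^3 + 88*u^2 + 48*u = (u + 4)*(u^4 + 8*u^3 + 19*u^2 + 12*u) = (u + 1)*(u + 4)*(u^3 + 7*u^2 + 12*u) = u*(u + 1)*(u + 4)*(u^2 + 7*u + 12) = u*(u + 1)*(u + 4)^2*(u + 3)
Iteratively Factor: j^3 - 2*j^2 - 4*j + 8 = (j - 2)*(j^2 - 4) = (j - 2)*(j + 2)*(j - 2)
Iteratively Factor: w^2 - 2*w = (w - 2)*(w)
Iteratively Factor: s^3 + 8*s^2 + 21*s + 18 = (s + 3)*(s^2 + 5*s + 6) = (s + 2)*(s + 3)*(s + 3)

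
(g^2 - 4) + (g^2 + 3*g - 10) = 2*g^2 + 3*g - 14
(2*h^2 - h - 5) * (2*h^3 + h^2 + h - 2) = 4*h^5 - 9*h^3 - 10*h^2 - 3*h + 10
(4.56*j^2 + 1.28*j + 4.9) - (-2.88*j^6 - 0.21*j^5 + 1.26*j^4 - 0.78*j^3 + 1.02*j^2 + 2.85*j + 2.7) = 2.88*j^6 + 0.21*j^5 - 1.26*j^4 + 0.78*j^3 + 3.54*j^2 - 1.57*j + 2.2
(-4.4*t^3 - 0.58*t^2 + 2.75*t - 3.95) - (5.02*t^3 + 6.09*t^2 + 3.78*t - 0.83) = -9.42*t^3 - 6.67*t^2 - 1.03*t - 3.12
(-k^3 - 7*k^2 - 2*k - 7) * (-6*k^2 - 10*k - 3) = 6*k^5 + 52*k^4 + 85*k^3 + 83*k^2 + 76*k + 21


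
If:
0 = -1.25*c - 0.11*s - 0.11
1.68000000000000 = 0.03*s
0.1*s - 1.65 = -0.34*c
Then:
No Solution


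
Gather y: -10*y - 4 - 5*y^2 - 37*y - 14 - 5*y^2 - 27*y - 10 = -10*y^2 - 74*y - 28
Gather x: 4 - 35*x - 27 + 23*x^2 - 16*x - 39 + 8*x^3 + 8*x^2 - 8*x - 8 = 8*x^3 + 31*x^2 - 59*x - 70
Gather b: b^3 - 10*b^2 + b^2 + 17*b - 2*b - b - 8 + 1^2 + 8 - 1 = b^3 - 9*b^2 + 14*b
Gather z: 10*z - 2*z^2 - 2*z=-2*z^2 + 8*z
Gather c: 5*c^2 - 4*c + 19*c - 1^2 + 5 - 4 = 5*c^2 + 15*c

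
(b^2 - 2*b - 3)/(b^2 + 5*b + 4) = (b - 3)/(b + 4)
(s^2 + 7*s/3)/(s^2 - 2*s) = (s + 7/3)/(s - 2)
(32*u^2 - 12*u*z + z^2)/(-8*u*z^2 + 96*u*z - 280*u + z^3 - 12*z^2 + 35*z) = (-4*u + z)/(z^2 - 12*z + 35)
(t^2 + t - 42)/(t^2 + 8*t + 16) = (t^2 + t - 42)/(t^2 + 8*t + 16)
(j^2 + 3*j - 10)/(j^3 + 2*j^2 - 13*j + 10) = 1/(j - 1)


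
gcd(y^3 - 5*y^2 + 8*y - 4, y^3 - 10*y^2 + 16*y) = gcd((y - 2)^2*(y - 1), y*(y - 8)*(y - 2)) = y - 2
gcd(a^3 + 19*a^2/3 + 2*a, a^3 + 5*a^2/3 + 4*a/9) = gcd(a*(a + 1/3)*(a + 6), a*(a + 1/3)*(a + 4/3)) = a^2 + a/3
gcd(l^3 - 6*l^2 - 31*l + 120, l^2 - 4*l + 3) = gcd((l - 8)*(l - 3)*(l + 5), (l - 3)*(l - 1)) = l - 3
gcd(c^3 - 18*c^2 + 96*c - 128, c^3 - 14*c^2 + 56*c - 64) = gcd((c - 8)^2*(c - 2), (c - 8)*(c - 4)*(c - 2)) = c^2 - 10*c + 16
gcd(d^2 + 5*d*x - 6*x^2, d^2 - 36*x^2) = d + 6*x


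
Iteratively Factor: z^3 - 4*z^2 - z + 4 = (z - 1)*(z^2 - 3*z - 4) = (z - 1)*(z + 1)*(z - 4)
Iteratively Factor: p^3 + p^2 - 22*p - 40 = (p - 5)*(p^2 + 6*p + 8) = (p - 5)*(p + 4)*(p + 2)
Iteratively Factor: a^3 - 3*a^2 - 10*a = (a - 5)*(a^2 + 2*a) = a*(a - 5)*(a + 2)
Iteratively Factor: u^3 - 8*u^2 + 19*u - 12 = (u - 1)*(u^2 - 7*u + 12) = (u - 3)*(u - 1)*(u - 4)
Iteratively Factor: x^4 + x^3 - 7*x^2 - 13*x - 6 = (x + 2)*(x^3 - x^2 - 5*x - 3) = (x - 3)*(x + 2)*(x^2 + 2*x + 1) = (x - 3)*(x + 1)*(x + 2)*(x + 1)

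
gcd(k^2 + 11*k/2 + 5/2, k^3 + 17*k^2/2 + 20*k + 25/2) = k + 5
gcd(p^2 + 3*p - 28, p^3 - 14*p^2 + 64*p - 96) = p - 4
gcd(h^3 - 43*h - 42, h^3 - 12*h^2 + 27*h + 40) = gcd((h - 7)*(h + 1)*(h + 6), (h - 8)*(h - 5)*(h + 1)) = h + 1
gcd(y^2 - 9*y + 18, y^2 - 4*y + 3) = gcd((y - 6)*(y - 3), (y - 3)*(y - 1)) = y - 3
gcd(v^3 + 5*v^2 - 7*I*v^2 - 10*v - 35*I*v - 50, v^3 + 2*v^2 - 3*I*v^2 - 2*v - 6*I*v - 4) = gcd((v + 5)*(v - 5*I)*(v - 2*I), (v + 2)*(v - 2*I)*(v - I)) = v - 2*I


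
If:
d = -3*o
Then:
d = -3*o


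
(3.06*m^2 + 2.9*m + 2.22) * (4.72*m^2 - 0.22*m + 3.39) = 14.4432*m^4 + 13.0148*m^3 + 20.2138*m^2 + 9.3426*m + 7.5258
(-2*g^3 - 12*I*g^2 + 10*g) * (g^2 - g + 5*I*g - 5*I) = -2*g^5 + 2*g^4 - 22*I*g^4 + 70*g^3 + 22*I*g^3 - 70*g^2 + 50*I*g^2 - 50*I*g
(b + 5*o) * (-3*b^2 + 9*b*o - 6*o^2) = -3*b^3 - 6*b^2*o + 39*b*o^2 - 30*o^3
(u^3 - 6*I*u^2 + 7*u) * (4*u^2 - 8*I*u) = 4*u^5 - 32*I*u^4 - 20*u^3 - 56*I*u^2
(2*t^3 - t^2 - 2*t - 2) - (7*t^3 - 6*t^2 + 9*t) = -5*t^3 + 5*t^2 - 11*t - 2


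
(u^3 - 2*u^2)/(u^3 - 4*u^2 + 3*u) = u*(u - 2)/(u^2 - 4*u + 3)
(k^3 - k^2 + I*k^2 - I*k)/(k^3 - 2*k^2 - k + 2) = k*(k + I)/(k^2 - k - 2)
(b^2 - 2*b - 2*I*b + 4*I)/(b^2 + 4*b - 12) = (b - 2*I)/(b + 6)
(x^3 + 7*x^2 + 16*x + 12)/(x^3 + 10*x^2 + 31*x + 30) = (x + 2)/(x + 5)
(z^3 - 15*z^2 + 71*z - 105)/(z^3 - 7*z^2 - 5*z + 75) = (z^2 - 10*z + 21)/(z^2 - 2*z - 15)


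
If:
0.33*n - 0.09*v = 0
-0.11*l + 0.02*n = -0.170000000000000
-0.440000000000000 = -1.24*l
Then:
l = 0.35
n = -6.55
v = -24.01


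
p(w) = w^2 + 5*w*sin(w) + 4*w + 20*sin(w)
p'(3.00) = -23.94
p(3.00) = 25.94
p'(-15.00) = 12.53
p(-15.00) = 200.77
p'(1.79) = 6.17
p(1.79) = 38.62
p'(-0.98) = 6.30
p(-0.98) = -15.50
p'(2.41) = -11.69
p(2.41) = 36.86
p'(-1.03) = 5.30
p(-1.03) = -15.79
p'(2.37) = -10.60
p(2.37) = 37.31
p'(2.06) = -1.71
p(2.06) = 39.23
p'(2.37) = -10.60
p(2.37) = 37.31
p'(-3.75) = -1.67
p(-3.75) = -0.22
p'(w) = 5*w*cos(w) + 2*w + 5*sin(w) + 20*cos(w) + 4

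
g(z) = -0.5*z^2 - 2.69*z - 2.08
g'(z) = -1.0*z - 2.69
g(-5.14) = -1.46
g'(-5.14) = 2.45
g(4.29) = -22.82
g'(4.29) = -6.98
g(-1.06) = 0.21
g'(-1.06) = -1.63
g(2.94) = -14.31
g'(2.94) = -5.63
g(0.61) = -3.91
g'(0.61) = -3.30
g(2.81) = -13.59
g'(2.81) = -5.50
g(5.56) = -32.49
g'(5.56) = -8.25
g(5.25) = -29.98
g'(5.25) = -7.94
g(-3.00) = 1.49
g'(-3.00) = 0.31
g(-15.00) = -74.23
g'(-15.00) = 12.31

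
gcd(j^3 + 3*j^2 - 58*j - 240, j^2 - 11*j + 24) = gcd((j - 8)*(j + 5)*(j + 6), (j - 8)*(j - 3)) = j - 8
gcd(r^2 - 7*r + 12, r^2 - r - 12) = r - 4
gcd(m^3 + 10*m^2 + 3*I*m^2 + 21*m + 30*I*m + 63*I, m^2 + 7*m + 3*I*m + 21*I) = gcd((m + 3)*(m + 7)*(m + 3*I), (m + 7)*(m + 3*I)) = m^2 + m*(7 + 3*I) + 21*I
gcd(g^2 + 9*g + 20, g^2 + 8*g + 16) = g + 4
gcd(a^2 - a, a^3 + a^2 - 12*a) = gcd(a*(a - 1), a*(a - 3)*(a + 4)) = a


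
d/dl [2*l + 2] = 2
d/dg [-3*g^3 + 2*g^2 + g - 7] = -9*g^2 + 4*g + 1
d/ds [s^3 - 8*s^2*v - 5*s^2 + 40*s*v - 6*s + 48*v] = 3*s^2 - 16*s*v - 10*s + 40*v - 6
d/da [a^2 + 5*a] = 2*a + 5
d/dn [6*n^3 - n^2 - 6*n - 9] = 18*n^2 - 2*n - 6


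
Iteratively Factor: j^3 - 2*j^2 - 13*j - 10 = (j + 2)*(j^2 - 4*j - 5) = (j + 1)*(j + 2)*(j - 5)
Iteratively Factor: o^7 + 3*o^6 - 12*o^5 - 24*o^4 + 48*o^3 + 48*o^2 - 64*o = (o + 2)*(o^6 + o^5 - 14*o^4 + 4*o^3 + 40*o^2 - 32*o) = (o + 2)*(o + 4)*(o^5 - 3*o^4 - 2*o^3 + 12*o^2 - 8*o) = o*(o + 2)*(o + 4)*(o^4 - 3*o^3 - 2*o^2 + 12*o - 8) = o*(o - 2)*(o + 2)*(o + 4)*(o^3 - o^2 - 4*o + 4) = o*(o - 2)*(o - 1)*(o + 2)*(o + 4)*(o^2 - 4) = o*(o - 2)^2*(o - 1)*(o + 2)*(o + 4)*(o + 2)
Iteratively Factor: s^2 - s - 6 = (s - 3)*(s + 2)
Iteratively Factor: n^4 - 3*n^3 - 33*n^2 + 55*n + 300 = (n + 4)*(n^3 - 7*n^2 - 5*n + 75) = (n + 3)*(n + 4)*(n^2 - 10*n + 25) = (n - 5)*(n + 3)*(n + 4)*(n - 5)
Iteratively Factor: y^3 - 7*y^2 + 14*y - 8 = (y - 2)*(y^2 - 5*y + 4) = (y - 4)*(y - 2)*(y - 1)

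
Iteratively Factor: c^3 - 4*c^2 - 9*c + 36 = (c - 3)*(c^2 - c - 12) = (c - 4)*(c - 3)*(c + 3)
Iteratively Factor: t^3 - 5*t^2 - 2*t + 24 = (t - 3)*(t^2 - 2*t - 8) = (t - 4)*(t - 3)*(t + 2)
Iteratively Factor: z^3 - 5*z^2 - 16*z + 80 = (z + 4)*(z^2 - 9*z + 20) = (z - 4)*(z + 4)*(z - 5)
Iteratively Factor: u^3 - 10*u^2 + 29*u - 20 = (u - 5)*(u^2 - 5*u + 4) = (u - 5)*(u - 1)*(u - 4)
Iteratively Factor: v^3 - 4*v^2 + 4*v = (v - 2)*(v^2 - 2*v) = v*(v - 2)*(v - 2)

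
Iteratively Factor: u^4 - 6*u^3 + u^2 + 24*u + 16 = (u - 4)*(u^3 - 2*u^2 - 7*u - 4) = (u - 4)*(u + 1)*(u^2 - 3*u - 4) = (u - 4)^2*(u + 1)*(u + 1)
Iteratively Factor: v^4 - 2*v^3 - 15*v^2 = (v + 3)*(v^3 - 5*v^2) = v*(v + 3)*(v^2 - 5*v) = v*(v - 5)*(v + 3)*(v)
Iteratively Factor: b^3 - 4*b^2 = (b - 4)*(b^2) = b*(b - 4)*(b)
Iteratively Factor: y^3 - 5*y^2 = (y - 5)*(y^2) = y*(y - 5)*(y)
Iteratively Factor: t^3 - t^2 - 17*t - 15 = (t + 1)*(t^2 - 2*t - 15) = (t + 1)*(t + 3)*(t - 5)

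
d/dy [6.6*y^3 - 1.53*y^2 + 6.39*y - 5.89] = 19.8*y^2 - 3.06*y + 6.39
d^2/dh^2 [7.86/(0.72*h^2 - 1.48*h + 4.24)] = (-8.149248*h^2 + 16.751232*h + 7.86*(1.44*h - 1.48)*(2.88*h - 2.96) - 47.990016)/(0.72*h^2 - 1.48*h + 4.24)^3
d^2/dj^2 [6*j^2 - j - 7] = 12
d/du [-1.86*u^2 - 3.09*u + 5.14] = -3.72*u - 3.09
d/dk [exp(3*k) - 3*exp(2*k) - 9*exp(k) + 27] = 3*(exp(2*k) - 2*exp(k) - 3)*exp(k)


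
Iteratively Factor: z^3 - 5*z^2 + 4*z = (z - 4)*(z^2 - z) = z*(z - 4)*(z - 1)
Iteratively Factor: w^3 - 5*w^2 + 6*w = (w)*(w^2 - 5*w + 6) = w*(w - 2)*(w - 3)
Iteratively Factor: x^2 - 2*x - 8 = (x + 2)*(x - 4)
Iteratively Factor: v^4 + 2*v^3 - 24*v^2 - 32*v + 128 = (v + 4)*(v^3 - 2*v^2 - 16*v + 32) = (v - 2)*(v + 4)*(v^2 - 16) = (v - 2)*(v + 4)^2*(v - 4)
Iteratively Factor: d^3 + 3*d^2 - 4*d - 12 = (d - 2)*(d^2 + 5*d + 6) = (d - 2)*(d + 2)*(d + 3)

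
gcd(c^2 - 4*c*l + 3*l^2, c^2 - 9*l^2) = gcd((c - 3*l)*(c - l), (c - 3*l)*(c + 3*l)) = c - 3*l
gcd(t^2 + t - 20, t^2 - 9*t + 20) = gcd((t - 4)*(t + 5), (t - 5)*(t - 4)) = t - 4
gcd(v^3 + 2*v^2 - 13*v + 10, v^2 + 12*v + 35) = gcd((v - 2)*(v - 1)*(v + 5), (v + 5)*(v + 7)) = v + 5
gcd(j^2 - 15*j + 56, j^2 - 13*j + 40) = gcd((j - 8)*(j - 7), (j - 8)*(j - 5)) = j - 8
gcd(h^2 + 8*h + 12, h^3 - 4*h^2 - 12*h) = h + 2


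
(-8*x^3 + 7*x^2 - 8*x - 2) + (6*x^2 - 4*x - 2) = -8*x^3 + 13*x^2 - 12*x - 4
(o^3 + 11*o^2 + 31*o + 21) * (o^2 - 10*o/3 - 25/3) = o^5 + 23*o^4/3 - 14*o^3 - 174*o^2 - 985*o/3 - 175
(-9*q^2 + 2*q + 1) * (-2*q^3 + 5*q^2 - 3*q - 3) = 18*q^5 - 49*q^4 + 35*q^3 + 26*q^2 - 9*q - 3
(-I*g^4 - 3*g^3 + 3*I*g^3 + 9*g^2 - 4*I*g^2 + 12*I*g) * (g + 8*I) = -I*g^5 + 5*g^4 + 3*I*g^4 - 15*g^3 - 28*I*g^3 + 32*g^2 + 84*I*g^2 - 96*g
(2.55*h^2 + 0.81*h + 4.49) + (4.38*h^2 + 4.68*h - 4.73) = 6.93*h^2 + 5.49*h - 0.24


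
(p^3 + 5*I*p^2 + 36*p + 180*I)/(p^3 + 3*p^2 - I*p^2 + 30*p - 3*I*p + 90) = (p + 6*I)/(p + 3)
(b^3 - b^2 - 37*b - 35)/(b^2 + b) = b - 2 - 35/b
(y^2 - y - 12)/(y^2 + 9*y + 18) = (y - 4)/(y + 6)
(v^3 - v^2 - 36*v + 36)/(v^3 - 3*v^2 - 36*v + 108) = (v - 1)/(v - 3)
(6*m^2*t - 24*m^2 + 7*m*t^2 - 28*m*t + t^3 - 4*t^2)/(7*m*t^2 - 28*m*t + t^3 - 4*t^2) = (6*m^2 + 7*m*t + t^2)/(t*(7*m + t))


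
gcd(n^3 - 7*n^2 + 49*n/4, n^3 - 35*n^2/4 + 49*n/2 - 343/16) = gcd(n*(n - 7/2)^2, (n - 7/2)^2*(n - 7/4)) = n^2 - 7*n + 49/4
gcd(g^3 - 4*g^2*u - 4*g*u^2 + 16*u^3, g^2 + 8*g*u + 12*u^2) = g + 2*u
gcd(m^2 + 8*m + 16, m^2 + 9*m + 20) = m + 4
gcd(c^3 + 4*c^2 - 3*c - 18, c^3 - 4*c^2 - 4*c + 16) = c - 2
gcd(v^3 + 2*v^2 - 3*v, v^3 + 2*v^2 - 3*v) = v^3 + 2*v^2 - 3*v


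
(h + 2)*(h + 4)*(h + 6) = h^3 + 12*h^2 + 44*h + 48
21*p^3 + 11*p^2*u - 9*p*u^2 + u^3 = (-7*p + u)*(-3*p + u)*(p + u)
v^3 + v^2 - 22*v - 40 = (v - 5)*(v + 2)*(v + 4)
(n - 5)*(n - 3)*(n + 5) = n^3 - 3*n^2 - 25*n + 75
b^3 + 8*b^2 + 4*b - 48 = (b - 2)*(b + 4)*(b + 6)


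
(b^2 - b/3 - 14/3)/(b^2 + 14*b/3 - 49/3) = (b + 2)/(b + 7)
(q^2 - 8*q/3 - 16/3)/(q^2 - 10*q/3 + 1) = (3*q^2 - 8*q - 16)/(3*q^2 - 10*q + 3)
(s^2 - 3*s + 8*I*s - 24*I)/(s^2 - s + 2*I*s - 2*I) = (s^2 + s*(-3 + 8*I) - 24*I)/(s^2 + s*(-1 + 2*I) - 2*I)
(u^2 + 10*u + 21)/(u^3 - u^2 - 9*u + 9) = (u + 7)/(u^2 - 4*u + 3)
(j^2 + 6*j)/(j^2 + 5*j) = (j + 6)/(j + 5)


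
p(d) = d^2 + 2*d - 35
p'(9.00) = 20.00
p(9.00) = 64.00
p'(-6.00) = -10.00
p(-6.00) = -11.00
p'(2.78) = 7.56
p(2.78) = -21.71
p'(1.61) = 5.22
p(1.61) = -29.19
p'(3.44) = 8.88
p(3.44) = -16.29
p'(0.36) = 2.72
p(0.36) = -34.15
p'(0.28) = 2.56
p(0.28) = -34.36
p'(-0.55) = 0.90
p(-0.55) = -35.80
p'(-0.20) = 1.60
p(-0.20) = -35.36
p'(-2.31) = -2.62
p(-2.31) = -34.28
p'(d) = 2*d + 2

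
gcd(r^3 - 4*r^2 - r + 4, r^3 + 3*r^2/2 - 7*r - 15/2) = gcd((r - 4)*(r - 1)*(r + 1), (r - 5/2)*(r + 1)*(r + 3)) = r + 1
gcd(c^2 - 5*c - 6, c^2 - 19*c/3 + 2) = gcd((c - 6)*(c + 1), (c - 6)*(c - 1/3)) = c - 6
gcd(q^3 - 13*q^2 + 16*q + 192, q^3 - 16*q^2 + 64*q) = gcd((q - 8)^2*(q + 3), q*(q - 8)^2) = q^2 - 16*q + 64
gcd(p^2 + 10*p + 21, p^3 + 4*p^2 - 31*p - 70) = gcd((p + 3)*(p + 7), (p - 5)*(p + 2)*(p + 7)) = p + 7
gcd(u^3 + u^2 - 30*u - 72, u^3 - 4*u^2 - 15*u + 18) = u^2 - 3*u - 18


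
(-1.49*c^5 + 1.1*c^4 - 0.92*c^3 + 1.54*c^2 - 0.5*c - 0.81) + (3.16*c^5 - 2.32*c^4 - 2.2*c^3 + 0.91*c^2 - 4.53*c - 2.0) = 1.67*c^5 - 1.22*c^4 - 3.12*c^3 + 2.45*c^2 - 5.03*c - 2.81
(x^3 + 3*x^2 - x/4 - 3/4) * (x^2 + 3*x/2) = x^5 + 9*x^4/2 + 17*x^3/4 - 9*x^2/8 - 9*x/8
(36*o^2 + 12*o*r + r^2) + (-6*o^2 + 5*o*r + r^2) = 30*o^2 + 17*o*r + 2*r^2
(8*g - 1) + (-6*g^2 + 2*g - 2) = -6*g^2 + 10*g - 3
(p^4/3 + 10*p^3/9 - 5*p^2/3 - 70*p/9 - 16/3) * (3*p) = p^5 + 10*p^4/3 - 5*p^3 - 70*p^2/3 - 16*p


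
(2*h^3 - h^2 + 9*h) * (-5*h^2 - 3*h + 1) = -10*h^5 - h^4 - 40*h^3 - 28*h^2 + 9*h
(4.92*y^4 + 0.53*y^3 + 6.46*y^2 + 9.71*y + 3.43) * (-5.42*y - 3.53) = -26.6664*y^5 - 20.2402*y^4 - 36.8841*y^3 - 75.432*y^2 - 52.8669*y - 12.1079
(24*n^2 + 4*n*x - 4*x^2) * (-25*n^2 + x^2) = -600*n^4 - 100*n^3*x + 124*n^2*x^2 + 4*n*x^3 - 4*x^4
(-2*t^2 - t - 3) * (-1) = 2*t^2 + t + 3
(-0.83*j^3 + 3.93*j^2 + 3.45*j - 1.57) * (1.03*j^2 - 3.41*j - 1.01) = -0.8549*j^5 + 6.8782*j^4 - 9.0095*j^3 - 17.3509*j^2 + 1.8692*j + 1.5857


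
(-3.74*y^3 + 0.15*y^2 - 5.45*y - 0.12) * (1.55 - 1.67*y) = 6.2458*y^4 - 6.0475*y^3 + 9.334*y^2 - 8.2471*y - 0.186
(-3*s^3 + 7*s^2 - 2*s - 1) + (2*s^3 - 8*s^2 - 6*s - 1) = -s^3 - s^2 - 8*s - 2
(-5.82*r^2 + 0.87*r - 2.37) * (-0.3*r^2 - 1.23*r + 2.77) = 1.746*r^4 + 6.8976*r^3 - 16.4805*r^2 + 5.325*r - 6.5649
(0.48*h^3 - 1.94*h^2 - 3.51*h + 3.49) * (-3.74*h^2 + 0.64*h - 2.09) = -1.7952*h^5 + 7.5628*h^4 + 10.8826*h^3 - 11.2444*h^2 + 9.5695*h - 7.2941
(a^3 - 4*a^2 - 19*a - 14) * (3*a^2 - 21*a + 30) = 3*a^5 - 33*a^4 + 57*a^3 + 237*a^2 - 276*a - 420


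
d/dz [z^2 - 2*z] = 2*z - 2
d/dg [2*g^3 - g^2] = 2*g*(3*g - 1)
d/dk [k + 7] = 1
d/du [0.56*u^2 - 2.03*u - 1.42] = 1.12*u - 2.03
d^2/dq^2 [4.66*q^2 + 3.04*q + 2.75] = 9.32000000000000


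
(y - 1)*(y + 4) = y^2 + 3*y - 4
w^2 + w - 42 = (w - 6)*(w + 7)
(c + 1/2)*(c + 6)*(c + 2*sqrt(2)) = c^3 + 2*sqrt(2)*c^2 + 13*c^2/2 + 3*c + 13*sqrt(2)*c + 6*sqrt(2)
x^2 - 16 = (x - 4)*(x + 4)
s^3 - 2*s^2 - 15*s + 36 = (s - 3)^2*(s + 4)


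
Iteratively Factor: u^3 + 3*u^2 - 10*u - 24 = (u + 2)*(u^2 + u - 12) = (u - 3)*(u + 2)*(u + 4)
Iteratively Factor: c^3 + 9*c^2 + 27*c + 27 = (c + 3)*(c^2 + 6*c + 9) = (c + 3)^2*(c + 3)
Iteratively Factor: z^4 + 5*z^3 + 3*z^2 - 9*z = (z - 1)*(z^3 + 6*z^2 + 9*z) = (z - 1)*(z + 3)*(z^2 + 3*z) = z*(z - 1)*(z + 3)*(z + 3)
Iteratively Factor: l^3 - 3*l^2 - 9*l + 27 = (l - 3)*(l^2 - 9) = (l - 3)*(l + 3)*(l - 3)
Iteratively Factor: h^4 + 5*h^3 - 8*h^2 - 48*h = (h - 3)*(h^3 + 8*h^2 + 16*h) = (h - 3)*(h + 4)*(h^2 + 4*h) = h*(h - 3)*(h + 4)*(h + 4)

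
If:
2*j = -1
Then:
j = -1/2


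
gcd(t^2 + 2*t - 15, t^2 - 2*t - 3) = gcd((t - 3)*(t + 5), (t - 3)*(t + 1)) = t - 3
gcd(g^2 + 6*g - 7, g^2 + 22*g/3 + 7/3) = g + 7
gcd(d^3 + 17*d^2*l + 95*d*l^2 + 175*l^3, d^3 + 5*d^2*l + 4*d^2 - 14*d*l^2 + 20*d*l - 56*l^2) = d + 7*l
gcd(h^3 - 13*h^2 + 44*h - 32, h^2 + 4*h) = 1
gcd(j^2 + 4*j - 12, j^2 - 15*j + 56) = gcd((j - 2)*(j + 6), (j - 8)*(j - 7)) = 1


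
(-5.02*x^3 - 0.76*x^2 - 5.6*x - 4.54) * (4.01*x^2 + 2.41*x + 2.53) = -20.1302*x^5 - 15.1458*x^4 - 36.9882*x^3 - 33.6242*x^2 - 25.1094*x - 11.4862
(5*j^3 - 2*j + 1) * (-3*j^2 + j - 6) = -15*j^5 + 5*j^4 - 24*j^3 - 5*j^2 + 13*j - 6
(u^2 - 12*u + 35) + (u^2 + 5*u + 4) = 2*u^2 - 7*u + 39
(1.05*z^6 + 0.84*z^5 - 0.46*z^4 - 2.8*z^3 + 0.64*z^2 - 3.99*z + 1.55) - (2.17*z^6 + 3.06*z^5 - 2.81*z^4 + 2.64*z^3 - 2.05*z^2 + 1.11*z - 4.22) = -1.12*z^6 - 2.22*z^5 + 2.35*z^4 - 5.44*z^3 + 2.69*z^2 - 5.1*z + 5.77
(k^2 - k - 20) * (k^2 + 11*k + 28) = k^4 + 10*k^3 - 3*k^2 - 248*k - 560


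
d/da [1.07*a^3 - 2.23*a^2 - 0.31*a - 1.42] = 3.21*a^2 - 4.46*a - 0.31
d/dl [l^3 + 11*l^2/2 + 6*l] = 3*l^2 + 11*l + 6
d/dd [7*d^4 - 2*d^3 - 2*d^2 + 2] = 2*d*(14*d^2 - 3*d - 2)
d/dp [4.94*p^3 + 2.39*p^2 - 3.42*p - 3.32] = 14.82*p^2 + 4.78*p - 3.42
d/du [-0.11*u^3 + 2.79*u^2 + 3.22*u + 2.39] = -0.33*u^2 + 5.58*u + 3.22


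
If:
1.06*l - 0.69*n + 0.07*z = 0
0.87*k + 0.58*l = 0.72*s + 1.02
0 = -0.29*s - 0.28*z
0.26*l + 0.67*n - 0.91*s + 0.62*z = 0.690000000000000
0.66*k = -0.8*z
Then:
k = 0.81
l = 1.35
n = 2.00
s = 0.64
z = -0.67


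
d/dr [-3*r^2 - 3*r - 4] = -6*r - 3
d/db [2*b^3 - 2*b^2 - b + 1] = 6*b^2 - 4*b - 1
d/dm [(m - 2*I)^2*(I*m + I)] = I*(m - 2*I)*(3*m + 2 - 2*I)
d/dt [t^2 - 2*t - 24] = 2*t - 2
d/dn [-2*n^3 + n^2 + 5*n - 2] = -6*n^2 + 2*n + 5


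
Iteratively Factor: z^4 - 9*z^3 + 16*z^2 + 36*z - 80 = (z - 2)*(z^3 - 7*z^2 + 2*z + 40) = (z - 5)*(z - 2)*(z^2 - 2*z - 8) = (z - 5)*(z - 2)*(z + 2)*(z - 4)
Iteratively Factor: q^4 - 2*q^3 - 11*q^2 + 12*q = (q - 4)*(q^3 + 2*q^2 - 3*q) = q*(q - 4)*(q^2 + 2*q - 3) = q*(q - 4)*(q - 1)*(q + 3)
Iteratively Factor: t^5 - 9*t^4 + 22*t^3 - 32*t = (t - 2)*(t^4 - 7*t^3 + 8*t^2 + 16*t) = t*(t - 2)*(t^3 - 7*t^2 + 8*t + 16) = t*(t - 4)*(t - 2)*(t^2 - 3*t - 4) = t*(t - 4)^2*(t - 2)*(t + 1)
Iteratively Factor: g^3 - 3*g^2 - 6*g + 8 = (g - 4)*(g^2 + g - 2) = (g - 4)*(g - 1)*(g + 2)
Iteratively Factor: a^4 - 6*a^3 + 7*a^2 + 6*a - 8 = (a - 4)*(a^3 - 2*a^2 - a + 2) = (a - 4)*(a + 1)*(a^2 - 3*a + 2) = (a - 4)*(a - 1)*(a + 1)*(a - 2)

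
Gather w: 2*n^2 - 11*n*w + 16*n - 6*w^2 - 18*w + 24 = 2*n^2 + 16*n - 6*w^2 + w*(-11*n - 18) + 24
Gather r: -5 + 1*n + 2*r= n + 2*r - 5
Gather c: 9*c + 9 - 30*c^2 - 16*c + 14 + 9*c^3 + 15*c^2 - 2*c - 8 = 9*c^3 - 15*c^2 - 9*c + 15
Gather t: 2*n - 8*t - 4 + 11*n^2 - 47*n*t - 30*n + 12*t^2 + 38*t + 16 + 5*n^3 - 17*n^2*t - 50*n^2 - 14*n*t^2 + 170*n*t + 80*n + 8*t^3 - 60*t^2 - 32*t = 5*n^3 - 39*n^2 + 52*n + 8*t^3 + t^2*(-14*n - 48) + t*(-17*n^2 + 123*n - 2) + 12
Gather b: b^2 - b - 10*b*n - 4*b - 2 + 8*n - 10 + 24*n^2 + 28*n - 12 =b^2 + b*(-10*n - 5) + 24*n^2 + 36*n - 24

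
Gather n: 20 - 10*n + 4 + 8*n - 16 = 8 - 2*n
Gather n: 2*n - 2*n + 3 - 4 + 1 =0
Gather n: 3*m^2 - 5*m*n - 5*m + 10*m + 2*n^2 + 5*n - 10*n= 3*m^2 + 5*m + 2*n^2 + n*(-5*m - 5)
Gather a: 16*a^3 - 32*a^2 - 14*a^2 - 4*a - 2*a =16*a^3 - 46*a^2 - 6*a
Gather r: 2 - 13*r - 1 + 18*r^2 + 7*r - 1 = 18*r^2 - 6*r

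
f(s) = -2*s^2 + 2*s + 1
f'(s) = 2 - 4*s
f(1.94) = -2.65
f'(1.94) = -5.76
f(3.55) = -17.10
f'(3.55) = -12.20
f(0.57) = 1.49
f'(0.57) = -0.28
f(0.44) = 1.49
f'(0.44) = 0.24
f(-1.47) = -6.26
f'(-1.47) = 7.88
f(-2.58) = -17.47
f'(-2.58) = 12.32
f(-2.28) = -13.96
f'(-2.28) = 11.12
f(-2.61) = -17.84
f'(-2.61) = 12.44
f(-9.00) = -179.00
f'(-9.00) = 38.00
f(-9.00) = -179.00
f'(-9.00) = 38.00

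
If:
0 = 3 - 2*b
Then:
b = 3/2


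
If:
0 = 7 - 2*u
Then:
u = 7/2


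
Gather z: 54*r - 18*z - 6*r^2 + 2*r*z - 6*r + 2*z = -6*r^2 + 48*r + z*(2*r - 16)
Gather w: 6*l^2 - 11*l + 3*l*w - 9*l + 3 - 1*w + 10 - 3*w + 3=6*l^2 - 20*l + w*(3*l - 4) + 16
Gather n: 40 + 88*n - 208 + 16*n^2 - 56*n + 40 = 16*n^2 + 32*n - 128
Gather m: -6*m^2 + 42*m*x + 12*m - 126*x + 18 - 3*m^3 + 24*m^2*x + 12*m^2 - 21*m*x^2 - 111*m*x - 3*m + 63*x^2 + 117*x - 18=-3*m^3 + m^2*(24*x + 6) + m*(-21*x^2 - 69*x + 9) + 63*x^2 - 9*x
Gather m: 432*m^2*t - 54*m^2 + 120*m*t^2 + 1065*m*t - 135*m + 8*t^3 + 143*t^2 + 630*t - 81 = m^2*(432*t - 54) + m*(120*t^2 + 1065*t - 135) + 8*t^3 + 143*t^2 + 630*t - 81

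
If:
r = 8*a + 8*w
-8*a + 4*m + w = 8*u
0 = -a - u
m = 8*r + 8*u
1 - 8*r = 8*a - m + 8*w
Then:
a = 257/2320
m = 7/290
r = 33/290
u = -257/2320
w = -14/145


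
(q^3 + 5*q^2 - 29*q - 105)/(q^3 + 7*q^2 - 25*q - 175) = (q + 3)/(q + 5)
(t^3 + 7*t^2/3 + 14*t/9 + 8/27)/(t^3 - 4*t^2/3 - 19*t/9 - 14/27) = (3*t + 4)/(3*t - 7)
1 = 1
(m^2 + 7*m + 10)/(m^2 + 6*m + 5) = (m + 2)/(m + 1)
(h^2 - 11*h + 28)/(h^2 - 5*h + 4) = (h - 7)/(h - 1)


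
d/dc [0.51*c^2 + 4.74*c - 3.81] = 1.02*c + 4.74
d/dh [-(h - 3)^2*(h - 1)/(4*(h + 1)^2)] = (h - 3)*((5 - 3*h)*(h + 1) + 2*(h - 3)*(h - 1))/(4*(h + 1)^3)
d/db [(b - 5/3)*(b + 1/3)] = 2*b - 4/3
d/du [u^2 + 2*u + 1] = 2*u + 2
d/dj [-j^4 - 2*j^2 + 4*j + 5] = -4*j^3 - 4*j + 4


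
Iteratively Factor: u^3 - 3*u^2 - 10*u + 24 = (u + 3)*(u^2 - 6*u + 8) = (u - 4)*(u + 3)*(u - 2)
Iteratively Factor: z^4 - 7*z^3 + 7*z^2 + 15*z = (z)*(z^3 - 7*z^2 + 7*z + 15) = z*(z - 5)*(z^2 - 2*z - 3) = z*(z - 5)*(z + 1)*(z - 3)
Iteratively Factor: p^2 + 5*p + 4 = (p + 4)*(p + 1)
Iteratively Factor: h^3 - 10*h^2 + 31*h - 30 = (h - 5)*(h^2 - 5*h + 6) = (h - 5)*(h - 3)*(h - 2)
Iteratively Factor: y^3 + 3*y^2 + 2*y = (y)*(y^2 + 3*y + 2) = y*(y + 2)*(y + 1)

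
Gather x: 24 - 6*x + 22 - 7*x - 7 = 39 - 13*x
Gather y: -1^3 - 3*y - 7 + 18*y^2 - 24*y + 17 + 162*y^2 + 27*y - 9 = 180*y^2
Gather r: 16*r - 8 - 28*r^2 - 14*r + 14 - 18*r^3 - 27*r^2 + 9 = -18*r^3 - 55*r^2 + 2*r + 15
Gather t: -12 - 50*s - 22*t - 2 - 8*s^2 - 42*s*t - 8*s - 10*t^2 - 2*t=-8*s^2 - 58*s - 10*t^2 + t*(-42*s - 24) - 14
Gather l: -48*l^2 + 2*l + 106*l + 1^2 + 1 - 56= -48*l^2 + 108*l - 54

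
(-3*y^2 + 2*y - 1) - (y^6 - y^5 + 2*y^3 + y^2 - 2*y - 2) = -y^6 + y^5 - 2*y^3 - 4*y^2 + 4*y + 1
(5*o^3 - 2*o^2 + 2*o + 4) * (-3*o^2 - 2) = -15*o^5 + 6*o^4 - 16*o^3 - 8*o^2 - 4*o - 8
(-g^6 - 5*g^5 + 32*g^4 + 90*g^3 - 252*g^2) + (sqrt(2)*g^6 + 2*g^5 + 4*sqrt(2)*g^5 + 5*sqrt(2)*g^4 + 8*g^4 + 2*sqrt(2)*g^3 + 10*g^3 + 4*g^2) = -g^6 + sqrt(2)*g^6 - 3*g^5 + 4*sqrt(2)*g^5 + 5*sqrt(2)*g^4 + 40*g^4 + 2*sqrt(2)*g^3 + 100*g^3 - 248*g^2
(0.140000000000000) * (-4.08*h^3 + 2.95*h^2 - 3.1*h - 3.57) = -0.5712*h^3 + 0.413*h^2 - 0.434*h - 0.4998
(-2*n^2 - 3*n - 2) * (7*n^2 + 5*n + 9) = -14*n^4 - 31*n^3 - 47*n^2 - 37*n - 18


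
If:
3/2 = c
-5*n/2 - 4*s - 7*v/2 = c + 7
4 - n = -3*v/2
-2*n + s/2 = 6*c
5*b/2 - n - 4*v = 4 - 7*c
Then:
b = -7423/625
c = 3/2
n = -427/125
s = 542/125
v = -618/125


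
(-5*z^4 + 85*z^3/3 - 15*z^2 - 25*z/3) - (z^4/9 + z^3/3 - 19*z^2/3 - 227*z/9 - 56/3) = -46*z^4/9 + 28*z^3 - 26*z^2/3 + 152*z/9 + 56/3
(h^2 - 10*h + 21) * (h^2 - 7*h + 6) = h^4 - 17*h^3 + 97*h^2 - 207*h + 126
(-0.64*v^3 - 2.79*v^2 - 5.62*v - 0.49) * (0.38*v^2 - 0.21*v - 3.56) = -0.2432*v^5 - 0.9258*v^4 + 0.7287*v^3 + 10.9264*v^2 + 20.1101*v + 1.7444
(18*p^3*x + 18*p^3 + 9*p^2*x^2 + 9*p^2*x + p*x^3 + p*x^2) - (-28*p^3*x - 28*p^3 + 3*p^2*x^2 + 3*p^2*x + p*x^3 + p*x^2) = 46*p^3*x + 46*p^3 + 6*p^2*x^2 + 6*p^2*x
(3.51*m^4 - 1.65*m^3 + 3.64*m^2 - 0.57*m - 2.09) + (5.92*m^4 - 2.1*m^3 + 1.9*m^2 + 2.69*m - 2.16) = 9.43*m^4 - 3.75*m^3 + 5.54*m^2 + 2.12*m - 4.25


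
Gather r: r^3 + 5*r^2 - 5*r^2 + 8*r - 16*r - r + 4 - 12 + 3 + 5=r^3 - 9*r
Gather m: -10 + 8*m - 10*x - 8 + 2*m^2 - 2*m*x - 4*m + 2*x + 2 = 2*m^2 + m*(4 - 2*x) - 8*x - 16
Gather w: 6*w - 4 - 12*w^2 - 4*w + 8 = -12*w^2 + 2*w + 4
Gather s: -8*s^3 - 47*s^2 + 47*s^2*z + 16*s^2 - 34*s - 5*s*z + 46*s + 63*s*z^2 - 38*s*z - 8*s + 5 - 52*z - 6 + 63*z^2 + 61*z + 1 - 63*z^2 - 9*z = -8*s^3 + s^2*(47*z - 31) + s*(63*z^2 - 43*z + 4)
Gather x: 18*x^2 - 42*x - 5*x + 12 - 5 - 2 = 18*x^2 - 47*x + 5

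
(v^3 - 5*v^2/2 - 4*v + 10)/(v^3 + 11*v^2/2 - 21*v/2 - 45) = (2*v^3 - 5*v^2 - 8*v + 20)/(2*v^3 + 11*v^2 - 21*v - 90)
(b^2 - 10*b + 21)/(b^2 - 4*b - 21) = (b - 3)/(b + 3)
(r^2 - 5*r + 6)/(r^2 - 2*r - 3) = (r - 2)/(r + 1)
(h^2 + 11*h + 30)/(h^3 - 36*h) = (h + 5)/(h*(h - 6))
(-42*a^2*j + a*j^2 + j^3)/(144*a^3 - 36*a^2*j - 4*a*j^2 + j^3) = j*(-7*a - j)/(24*a^2 - 2*a*j - j^2)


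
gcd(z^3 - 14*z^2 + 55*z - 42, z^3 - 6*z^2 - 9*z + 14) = z^2 - 8*z + 7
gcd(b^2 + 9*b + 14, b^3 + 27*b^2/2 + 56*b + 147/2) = b + 7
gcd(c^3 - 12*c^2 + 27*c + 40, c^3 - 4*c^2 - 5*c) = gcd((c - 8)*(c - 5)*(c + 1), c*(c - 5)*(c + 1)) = c^2 - 4*c - 5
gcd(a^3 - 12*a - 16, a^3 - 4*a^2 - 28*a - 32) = a^2 + 4*a + 4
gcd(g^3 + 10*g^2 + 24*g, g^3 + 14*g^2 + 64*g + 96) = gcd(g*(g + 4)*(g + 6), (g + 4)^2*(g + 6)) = g^2 + 10*g + 24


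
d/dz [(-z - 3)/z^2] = (z + 6)/z^3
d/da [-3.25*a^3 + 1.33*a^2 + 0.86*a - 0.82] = -9.75*a^2 + 2.66*a + 0.86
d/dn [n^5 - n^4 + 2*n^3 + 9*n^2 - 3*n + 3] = 5*n^4 - 4*n^3 + 6*n^2 + 18*n - 3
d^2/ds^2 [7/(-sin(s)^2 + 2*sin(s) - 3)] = 14*(2*sin(s)^4 - 3*sin(s)^3 - 7*sin(s)^2 + 9*sin(s) - 1)/(sin(s)^2 - 2*sin(s) + 3)^3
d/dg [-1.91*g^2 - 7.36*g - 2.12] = -3.82*g - 7.36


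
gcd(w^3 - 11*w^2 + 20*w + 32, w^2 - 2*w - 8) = w - 4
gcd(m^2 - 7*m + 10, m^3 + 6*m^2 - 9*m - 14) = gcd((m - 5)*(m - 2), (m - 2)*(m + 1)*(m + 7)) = m - 2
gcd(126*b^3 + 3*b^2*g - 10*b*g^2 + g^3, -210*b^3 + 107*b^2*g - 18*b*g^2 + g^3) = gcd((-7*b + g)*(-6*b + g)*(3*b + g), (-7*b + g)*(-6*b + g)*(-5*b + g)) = 42*b^2 - 13*b*g + g^2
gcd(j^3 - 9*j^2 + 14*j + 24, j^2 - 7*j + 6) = j - 6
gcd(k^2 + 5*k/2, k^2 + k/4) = k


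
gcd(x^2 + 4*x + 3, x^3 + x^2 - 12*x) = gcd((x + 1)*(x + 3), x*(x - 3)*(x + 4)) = 1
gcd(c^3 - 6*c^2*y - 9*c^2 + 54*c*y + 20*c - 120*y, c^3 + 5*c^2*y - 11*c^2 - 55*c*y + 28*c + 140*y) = c - 4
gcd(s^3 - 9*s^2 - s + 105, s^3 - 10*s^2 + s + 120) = s^2 - 2*s - 15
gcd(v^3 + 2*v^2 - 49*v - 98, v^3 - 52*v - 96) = v + 2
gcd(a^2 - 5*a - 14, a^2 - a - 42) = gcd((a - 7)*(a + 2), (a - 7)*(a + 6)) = a - 7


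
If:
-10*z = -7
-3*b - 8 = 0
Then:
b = -8/3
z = 7/10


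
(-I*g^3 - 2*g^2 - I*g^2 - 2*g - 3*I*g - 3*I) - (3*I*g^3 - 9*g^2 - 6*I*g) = -4*I*g^3 + 7*g^2 - I*g^2 - 2*g + 3*I*g - 3*I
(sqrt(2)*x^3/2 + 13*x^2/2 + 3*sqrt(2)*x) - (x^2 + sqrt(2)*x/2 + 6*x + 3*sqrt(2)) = sqrt(2)*x^3/2 + 11*x^2/2 - 6*x + 5*sqrt(2)*x/2 - 3*sqrt(2)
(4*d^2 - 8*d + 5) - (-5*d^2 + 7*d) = 9*d^2 - 15*d + 5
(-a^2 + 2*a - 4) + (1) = -a^2 + 2*a - 3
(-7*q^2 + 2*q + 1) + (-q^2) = -8*q^2 + 2*q + 1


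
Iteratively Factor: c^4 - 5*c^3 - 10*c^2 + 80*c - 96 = (c - 2)*(c^3 - 3*c^2 - 16*c + 48) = (c - 3)*(c - 2)*(c^2 - 16) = (c - 4)*(c - 3)*(c - 2)*(c + 4)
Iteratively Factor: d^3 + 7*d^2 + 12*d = (d + 4)*(d^2 + 3*d) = d*(d + 4)*(d + 3)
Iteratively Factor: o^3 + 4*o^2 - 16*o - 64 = (o + 4)*(o^2 - 16) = (o - 4)*(o + 4)*(o + 4)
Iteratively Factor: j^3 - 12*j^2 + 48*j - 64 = (j - 4)*(j^2 - 8*j + 16) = (j - 4)^2*(j - 4)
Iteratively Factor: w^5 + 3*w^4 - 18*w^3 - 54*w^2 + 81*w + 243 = (w + 3)*(w^4 - 18*w^2 + 81) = (w + 3)^2*(w^3 - 3*w^2 - 9*w + 27) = (w + 3)^3*(w^2 - 6*w + 9) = (w - 3)*(w + 3)^3*(w - 3)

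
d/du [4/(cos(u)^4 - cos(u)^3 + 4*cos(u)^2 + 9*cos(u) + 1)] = 4*(4*cos(u)^3 - 3*cos(u)^2 + 8*cos(u) + 9)*sin(u)/(cos(u)^4 - cos(u)^3 + 4*cos(u)^2 + 9*cos(u) + 1)^2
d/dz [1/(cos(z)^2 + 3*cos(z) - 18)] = (2*cos(z) + 3)*sin(z)/(cos(z)^2 + 3*cos(z) - 18)^2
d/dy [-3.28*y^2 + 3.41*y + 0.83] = 3.41 - 6.56*y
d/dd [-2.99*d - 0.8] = -2.99000000000000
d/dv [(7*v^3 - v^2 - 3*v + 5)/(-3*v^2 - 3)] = (-7*v^4 - 24*v^2 + 12*v + 3)/(3*(v^4 + 2*v^2 + 1))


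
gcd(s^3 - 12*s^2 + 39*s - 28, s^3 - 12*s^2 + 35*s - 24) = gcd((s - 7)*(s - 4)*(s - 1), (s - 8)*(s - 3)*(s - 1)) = s - 1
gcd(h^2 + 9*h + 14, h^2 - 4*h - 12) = h + 2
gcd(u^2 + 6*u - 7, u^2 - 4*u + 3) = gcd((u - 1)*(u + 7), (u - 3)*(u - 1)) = u - 1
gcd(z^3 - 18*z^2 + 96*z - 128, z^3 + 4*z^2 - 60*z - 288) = z - 8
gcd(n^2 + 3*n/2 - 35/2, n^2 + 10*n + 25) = n + 5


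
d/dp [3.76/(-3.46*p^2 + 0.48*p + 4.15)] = (26.0192*p - 1.8048)/(-3.46*p^2 + 0.48*p + 4.15)^2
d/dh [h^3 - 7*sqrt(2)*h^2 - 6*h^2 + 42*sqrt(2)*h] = 3*h^2 - 14*sqrt(2)*h - 12*h + 42*sqrt(2)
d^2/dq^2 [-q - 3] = 0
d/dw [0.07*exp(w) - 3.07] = 0.07*exp(w)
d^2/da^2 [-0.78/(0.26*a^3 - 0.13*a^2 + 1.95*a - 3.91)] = ((1.2168*a - 0.2028)*(0.26*a^3 - 0.13*a^2 + 1.95*a - 3.91) - 0.78*(0.78*a^2 - 0.26*a + 1.95)*(1.56*a^2 - 0.52*a + 3.9))/(0.26*a^3 - 0.13*a^2 + 1.95*a - 3.91)^3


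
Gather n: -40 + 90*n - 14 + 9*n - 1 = 99*n - 55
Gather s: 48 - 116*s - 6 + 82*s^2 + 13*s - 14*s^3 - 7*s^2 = -14*s^3 + 75*s^2 - 103*s + 42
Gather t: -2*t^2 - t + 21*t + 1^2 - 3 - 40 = -2*t^2 + 20*t - 42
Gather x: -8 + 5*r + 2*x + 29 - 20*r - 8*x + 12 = -15*r - 6*x + 33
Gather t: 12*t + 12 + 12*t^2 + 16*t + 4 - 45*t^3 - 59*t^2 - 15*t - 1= -45*t^3 - 47*t^2 + 13*t + 15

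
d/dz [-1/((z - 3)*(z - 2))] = (2*z - 5)/((z - 3)^2*(z - 2)^2)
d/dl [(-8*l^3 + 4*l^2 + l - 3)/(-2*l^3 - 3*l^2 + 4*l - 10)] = (32*l^4 - 60*l^3 + 241*l^2 - 98*l + 2)/(4*l^6 + 12*l^5 - 7*l^4 + 16*l^3 + 76*l^2 - 80*l + 100)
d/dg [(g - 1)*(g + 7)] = 2*g + 6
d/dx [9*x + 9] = 9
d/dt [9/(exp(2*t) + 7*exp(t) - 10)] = (-18*exp(t) - 63)*exp(t)/(exp(2*t) + 7*exp(t) - 10)^2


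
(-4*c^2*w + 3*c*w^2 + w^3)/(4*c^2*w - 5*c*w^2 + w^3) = (4*c + w)/(-4*c + w)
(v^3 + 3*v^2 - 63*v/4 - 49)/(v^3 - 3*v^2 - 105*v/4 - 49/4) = (2*v^2 - v - 28)/(2*v^2 - 13*v - 7)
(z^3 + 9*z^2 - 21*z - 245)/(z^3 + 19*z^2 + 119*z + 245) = (z - 5)/(z + 5)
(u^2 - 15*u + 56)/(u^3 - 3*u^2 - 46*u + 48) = (u - 7)/(u^2 + 5*u - 6)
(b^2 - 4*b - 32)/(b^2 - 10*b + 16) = (b + 4)/(b - 2)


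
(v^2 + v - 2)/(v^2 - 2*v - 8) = (v - 1)/(v - 4)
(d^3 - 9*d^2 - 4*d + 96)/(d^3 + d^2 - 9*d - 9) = (d^2 - 12*d + 32)/(d^2 - 2*d - 3)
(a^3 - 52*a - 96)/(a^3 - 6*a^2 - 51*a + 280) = (a^2 + 8*a + 12)/(a^2 + 2*a - 35)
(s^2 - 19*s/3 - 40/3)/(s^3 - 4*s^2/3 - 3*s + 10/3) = (s - 8)/(s^2 - 3*s + 2)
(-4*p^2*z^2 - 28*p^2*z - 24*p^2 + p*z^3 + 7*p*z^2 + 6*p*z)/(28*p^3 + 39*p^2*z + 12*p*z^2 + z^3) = p*(-4*p*z^2 - 28*p*z - 24*p + z^3 + 7*z^2 + 6*z)/(28*p^3 + 39*p^2*z + 12*p*z^2 + z^3)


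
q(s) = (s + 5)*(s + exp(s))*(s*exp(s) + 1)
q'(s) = (s + 5)*(s + exp(s))*(s*exp(s) + exp(s)) + (s + 5)*(s*exp(s) + 1)*(exp(s) + 1) + (s + exp(s))*(s*exp(s) + 1) = (s + 1)*(s + 5)*(s + exp(s))*exp(s) + (s + 5)*(s*exp(s) + 1)*(exp(s) + 1) + (s + exp(s))*(s*exp(s) + 1)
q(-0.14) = 3.11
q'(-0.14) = 11.27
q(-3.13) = -4.98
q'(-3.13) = -0.44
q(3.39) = 28168.70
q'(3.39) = 65608.36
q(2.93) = 9595.73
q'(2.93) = 22591.03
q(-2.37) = -4.66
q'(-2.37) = 1.23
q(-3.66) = -4.41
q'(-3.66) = -1.71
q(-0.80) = -0.94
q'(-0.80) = 3.54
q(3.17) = 16854.39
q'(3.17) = 39442.92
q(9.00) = 8282458577.65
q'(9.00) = 18068500306.15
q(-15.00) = 150.00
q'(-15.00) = -25.00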